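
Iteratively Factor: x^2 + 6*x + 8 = (x + 2)*(x + 4)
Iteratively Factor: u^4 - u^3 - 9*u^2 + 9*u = (u - 1)*(u^3 - 9*u) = (u - 1)*(u + 3)*(u^2 - 3*u) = u*(u - 1)*(u + 3)*(u - 3)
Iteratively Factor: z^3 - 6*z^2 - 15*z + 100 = (z + 4)*(z^2 - 10*z + 25) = (z - 5)*(z + 4)*(z - 5)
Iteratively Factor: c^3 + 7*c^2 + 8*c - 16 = (c - 1)*(c^2 + 8*c + 16) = (c - 1)*(c + 4)*(c + 4)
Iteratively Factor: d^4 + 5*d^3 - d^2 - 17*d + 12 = (d - 1)*(d^3 + 6*d^2 + 5*d - 12) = (d - 1)*(d + 4)*(d^2 + 2*d - 3) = (d - 1)^2*(d + 4)*(d + 3)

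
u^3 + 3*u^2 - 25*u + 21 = (u - 3)*(u - 1)*(u + 7)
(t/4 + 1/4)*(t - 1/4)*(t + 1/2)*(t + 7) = t^4/4 + 33*t^3/16 + 71*t^2/32 + 3*t/16 - 7/32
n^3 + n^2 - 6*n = n*(n - 2)*(n + 3)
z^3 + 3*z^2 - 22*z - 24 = (z - 4)*(z + 1)*(z + 6)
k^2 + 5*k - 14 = (k - 2)*(k + 7)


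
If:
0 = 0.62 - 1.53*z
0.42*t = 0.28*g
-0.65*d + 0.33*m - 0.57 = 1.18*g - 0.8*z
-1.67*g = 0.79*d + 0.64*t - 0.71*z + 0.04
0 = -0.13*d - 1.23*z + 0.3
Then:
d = -1.53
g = 0.69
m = 0.22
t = 0.46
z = 0.41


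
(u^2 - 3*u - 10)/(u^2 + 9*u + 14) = (u - 5)/(u + 7)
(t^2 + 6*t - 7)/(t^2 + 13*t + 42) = (t - 1)/(t + 6)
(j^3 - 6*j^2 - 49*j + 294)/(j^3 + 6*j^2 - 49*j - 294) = (j - 6)/(j + 6)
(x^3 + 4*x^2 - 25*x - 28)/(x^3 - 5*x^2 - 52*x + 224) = (x + 1)/(x - 8)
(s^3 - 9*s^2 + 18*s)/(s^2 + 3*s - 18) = s*(s - 6)/(s + 6)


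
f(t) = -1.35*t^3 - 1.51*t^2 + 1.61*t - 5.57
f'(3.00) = -43.90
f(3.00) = -50.78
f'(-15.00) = -864.34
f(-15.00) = 4186.78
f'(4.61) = -98.38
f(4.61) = -162.50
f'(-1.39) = -2.02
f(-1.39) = -7.10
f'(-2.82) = -22.08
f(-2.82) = 8.16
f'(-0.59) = 1.98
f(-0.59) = -6.77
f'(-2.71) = -19.95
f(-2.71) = 5.85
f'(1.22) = -8.10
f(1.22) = -8.30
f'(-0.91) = 1.00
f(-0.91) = -7.27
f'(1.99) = -20.44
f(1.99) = -18.98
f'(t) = -4.05*t^2 - 3.02*t + 1.61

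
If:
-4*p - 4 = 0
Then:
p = -1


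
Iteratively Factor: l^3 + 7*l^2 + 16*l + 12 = (l + 2)*(l^2 + 5*l + 6) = (l + 2)^2*(l + 3)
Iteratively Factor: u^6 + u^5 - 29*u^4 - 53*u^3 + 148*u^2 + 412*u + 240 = (u - 5)*(u^5 + 6*u^4 + u^3 - 48*u^2 - 92*u - 48) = (u - 5)*(u + 4)*(u^4 + 2*u^3 - 7*u^2 - 20*u - 12) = (u - 5)*(u + 2)*(u + 4)*(u^3 - 7*u - 6) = (u - 5)*(u + 1)*(u + 2)*(u + 4)*(u^2 - u - 6) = (u - 5)*(u - 3)*(u + 1)*(u + 2)*(u + 4)*(u + 2)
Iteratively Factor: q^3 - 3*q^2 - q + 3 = (q - 3)*(q^2 - 1) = (q - 3)*(q - 1)*(q + 1)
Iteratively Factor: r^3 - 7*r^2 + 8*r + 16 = (r + 1)*(r^2 - 8*r + 16) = (r - 4)*(r + 1)*(r - 4)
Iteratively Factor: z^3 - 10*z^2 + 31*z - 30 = (z - 5)*(z^2 - 5*z + 6) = (z - 5)*(z - 2)*(z - 3)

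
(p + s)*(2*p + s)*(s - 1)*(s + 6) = 2*p^2*s^2 + 10*p^2*s - 12*p^2 + 3*p*s^3 + 15*p*s^2 - 18*p*s + s^4 + 5*s^3 - 6*s^2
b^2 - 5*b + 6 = (b - 3)*(b - 2)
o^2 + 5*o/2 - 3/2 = (o - 1/2)*(o + 3)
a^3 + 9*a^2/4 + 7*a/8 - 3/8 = (a - 1/4)*(a + 1)*(a + 3/2)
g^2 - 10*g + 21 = (g - 7)*(g - 3)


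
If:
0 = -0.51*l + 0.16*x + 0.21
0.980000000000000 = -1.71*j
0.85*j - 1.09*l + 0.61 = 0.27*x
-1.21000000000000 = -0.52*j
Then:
No Solution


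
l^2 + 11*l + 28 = (l + 4)*(l + 7)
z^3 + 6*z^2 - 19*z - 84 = (z - 4)*(z + 3)*(z + 7)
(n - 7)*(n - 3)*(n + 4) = n^3 - 6*n^2 - 19*n + 84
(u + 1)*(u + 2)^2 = u^3 + 5*u^2 + 8*u + 4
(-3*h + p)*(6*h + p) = -18*h^2 + 3*h*p + p^2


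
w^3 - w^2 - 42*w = w*(w - 7)*(w + 6)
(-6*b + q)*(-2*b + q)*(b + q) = 12*b^3 + 4*b^2*q - 7*b*q^2 + q^3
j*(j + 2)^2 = j^3 + 4*j^2 + 4*j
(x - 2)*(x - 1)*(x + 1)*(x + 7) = x^4 + 5*x^3 - 15*x^2 - 5*x + 14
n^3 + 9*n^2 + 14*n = n*(n + 2)*(n + 7)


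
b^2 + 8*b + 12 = (b + 2)*(b + 6)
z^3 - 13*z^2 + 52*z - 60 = (z - 6)*(z - 5)*(z - 2)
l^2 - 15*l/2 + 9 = (l - 6)*(l - 3/2)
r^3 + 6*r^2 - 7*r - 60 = (r - 3)*(r + 4)*(r + 5)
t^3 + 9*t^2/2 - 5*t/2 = t*(t - 1/2)*(t + 5)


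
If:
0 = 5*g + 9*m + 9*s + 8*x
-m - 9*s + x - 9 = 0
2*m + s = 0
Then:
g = 81/85 - 29*x/17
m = 9/17 - x/17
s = 2*x/17 - 18/17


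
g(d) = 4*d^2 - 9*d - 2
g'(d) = 8*d - 9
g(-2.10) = 34.54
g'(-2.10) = -25.80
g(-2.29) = 39.59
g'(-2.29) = -27.32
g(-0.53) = 3.89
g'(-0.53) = -13.24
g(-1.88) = 29.06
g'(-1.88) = -24.04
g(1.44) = -6.67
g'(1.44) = 2.52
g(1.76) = -5.45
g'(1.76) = 5.08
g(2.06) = -3.57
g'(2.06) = 7.48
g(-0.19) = -0.15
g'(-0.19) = -10.52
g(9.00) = 241.00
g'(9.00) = 63.00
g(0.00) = -2.00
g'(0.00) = -9.00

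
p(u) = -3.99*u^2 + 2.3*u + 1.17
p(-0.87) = -3.85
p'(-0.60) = 7.09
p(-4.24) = -80.31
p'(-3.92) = 33.58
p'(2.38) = -16.69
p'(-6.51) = 54.25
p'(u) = 2.3 - 7.98*u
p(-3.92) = -69.16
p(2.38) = -15.96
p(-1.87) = -17.08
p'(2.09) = -14.38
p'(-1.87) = 17.22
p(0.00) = 1.17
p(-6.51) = -182.90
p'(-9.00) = 74.12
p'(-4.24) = 36.14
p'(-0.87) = 9.24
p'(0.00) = 2.30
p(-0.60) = -1.65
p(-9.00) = -342.72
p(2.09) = -11.45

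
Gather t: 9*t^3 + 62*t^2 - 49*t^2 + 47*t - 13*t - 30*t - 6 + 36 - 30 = 9*t^3 + 13*t^2 + 4*t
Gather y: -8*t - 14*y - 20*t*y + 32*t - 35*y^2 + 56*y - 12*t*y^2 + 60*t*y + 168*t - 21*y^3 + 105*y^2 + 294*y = 192*t - 21*y^3 + y^2*(70 - 12*t) + y*(40*t + 336)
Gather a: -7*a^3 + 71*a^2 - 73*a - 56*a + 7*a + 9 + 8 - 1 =-7*a^3 + 71*a^2 - 122*a + 16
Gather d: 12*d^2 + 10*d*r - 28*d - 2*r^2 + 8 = 12*d^2 + d*(10*r - 28) - 2*r^2 + 8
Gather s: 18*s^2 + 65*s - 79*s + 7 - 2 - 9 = 18*s^2 - 14*s - 4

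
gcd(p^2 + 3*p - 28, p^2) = 1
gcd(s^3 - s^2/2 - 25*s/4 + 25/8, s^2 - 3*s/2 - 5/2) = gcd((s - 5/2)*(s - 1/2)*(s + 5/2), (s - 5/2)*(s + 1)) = s - 5/2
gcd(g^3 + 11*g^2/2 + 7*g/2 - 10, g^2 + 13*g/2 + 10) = g^2 + 13*g/2 + 10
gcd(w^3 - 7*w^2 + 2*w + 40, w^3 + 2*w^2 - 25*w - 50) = w^2 - 3*w - 10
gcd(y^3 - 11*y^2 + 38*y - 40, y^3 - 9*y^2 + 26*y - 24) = y^2 - 6*y + 8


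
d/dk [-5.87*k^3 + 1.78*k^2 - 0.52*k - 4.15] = -17.61*k^2 + 3.56*k - 0.52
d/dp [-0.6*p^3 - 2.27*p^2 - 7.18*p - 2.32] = -1.8*p^2 - 4.54*p - 7.18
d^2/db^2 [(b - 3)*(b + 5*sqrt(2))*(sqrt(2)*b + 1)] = 6*sqrt(2)*b - 6*sqrt(2) + 22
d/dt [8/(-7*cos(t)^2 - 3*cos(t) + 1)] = -8*(14*cos(t) + 3)*sin(t)/(7*cos(t)^2 + 3*cos(t) - 1)^2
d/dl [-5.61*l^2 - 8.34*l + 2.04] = -11.22*l - 8.34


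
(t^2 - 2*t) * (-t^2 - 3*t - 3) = -t^4 - t^3 + 3*t^2 + 6*t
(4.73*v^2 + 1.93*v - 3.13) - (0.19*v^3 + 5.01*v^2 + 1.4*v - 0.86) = -0.19*v^3 - 0.279999999999999*v^2 + 0.53*v - 2.27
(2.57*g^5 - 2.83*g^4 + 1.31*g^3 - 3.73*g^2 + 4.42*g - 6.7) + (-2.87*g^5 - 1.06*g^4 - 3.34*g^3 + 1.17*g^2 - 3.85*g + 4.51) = -0.3*g^5 - 3.89*g^4 - 2.03*g^3 - 2.56*g^2 + 0.57*g - 2.19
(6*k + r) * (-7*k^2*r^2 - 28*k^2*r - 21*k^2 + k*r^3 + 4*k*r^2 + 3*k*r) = -42*k^3*r^2 - 168*k^3*r - 126*k^3 - k^2*r^3 - 4*k^2*r^2 - 3*k^2*r + k*r^4 + 4*k*r^3 + 3*k*r^2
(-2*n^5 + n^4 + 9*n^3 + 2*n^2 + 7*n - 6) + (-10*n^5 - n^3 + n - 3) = -12*n^5 + n^4 + 8*n^3 + 2*n^2 + 8*n - 9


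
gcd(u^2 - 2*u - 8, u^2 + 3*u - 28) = u - 4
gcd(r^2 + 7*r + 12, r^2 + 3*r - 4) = r + 4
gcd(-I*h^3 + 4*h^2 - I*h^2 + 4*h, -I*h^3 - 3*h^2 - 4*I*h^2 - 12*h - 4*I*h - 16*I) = 1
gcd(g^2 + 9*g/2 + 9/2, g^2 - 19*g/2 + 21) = 1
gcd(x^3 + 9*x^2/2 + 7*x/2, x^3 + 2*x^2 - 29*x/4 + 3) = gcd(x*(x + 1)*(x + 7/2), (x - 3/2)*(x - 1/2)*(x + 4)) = 1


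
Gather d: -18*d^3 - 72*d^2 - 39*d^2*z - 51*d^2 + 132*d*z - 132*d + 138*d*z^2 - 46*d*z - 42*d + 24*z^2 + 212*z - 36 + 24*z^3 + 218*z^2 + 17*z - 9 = -18*d^3 + d^2*(-39*z - 123) + d*(138*z^2 + 86*z - 174) + 24*z^3 + 242*z^2 + 229*z - 45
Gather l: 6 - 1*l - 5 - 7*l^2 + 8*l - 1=-7*l^2 + 7*l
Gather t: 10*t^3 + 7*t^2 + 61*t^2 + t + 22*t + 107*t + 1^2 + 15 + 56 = 10*t^3 + 68*t^2 + 130*t + 72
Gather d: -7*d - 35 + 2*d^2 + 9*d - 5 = 2*d^2 + 2*d - 40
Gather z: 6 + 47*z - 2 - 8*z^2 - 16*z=-8*z^2 + 31*z + 4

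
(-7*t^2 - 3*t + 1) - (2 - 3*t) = -7*t^2 - 1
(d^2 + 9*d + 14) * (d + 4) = d^3 + 13*d^2 + 50*d + 56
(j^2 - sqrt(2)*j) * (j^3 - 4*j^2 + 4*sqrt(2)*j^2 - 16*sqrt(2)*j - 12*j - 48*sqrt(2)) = j^5 - 4*j^4 + 3*sqrt(2)*j^4 - 20*j^3 - 12*sqrt(2)*j^3 - 36*sqrt(2)*j^2 + 32*j^2 + 96*j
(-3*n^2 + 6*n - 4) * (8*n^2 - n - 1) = -24*n^4 + 51*n^3 - 35*n^2 - 2*n + 4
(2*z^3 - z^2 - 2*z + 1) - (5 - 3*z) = 2*z^3 - z^2 + z - 4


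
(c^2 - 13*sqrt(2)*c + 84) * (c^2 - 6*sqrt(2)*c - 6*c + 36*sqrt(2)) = c^4 - 19*sqrt(2)*c^3 - 6*c^3 + 114*sqrt(2)*c^2 + 240*c^2 - 1440*c - 504*sqrt(2)*c + 3024*sqrt(2)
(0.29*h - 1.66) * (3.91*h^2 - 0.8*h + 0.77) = 1.1339*h^3 - 6.7226*h^2 + 1.5513*h - 1.2782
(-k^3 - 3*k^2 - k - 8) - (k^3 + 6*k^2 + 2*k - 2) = -2*k^3 - 9*k^2 - 3*k - 6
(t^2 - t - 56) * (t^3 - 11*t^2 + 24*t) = t^5 - 12*t^4 - 21*t^3 + 592*t^2 - 1344*t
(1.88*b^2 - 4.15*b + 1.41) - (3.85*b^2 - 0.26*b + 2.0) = -1.97*b^2 - 3.89*b - 0.59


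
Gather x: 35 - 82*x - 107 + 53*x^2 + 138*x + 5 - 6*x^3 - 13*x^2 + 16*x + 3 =-6*x^3 + 40*x^2 + 72*x - 64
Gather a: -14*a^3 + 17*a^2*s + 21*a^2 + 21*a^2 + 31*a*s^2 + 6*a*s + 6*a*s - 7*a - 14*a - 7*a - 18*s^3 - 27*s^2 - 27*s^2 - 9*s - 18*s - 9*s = -14*a^3 + a^2*(17*s + 42) + a*(31*s^2 + 12*s - 28) - 18*s^3 - 54*s^2 - 36*s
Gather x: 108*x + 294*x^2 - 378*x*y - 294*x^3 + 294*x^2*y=-294*x^3 + x^2*(294*y + 294) + x*(108 - 378*y)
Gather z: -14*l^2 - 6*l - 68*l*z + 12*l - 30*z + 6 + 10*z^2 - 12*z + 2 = -14*l^2 + 6*l + 10*z^2 + z*(-68*l - 42) + 8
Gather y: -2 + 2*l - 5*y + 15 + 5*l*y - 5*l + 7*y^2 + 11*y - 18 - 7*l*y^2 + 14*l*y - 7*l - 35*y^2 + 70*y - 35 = -10*l + y^2*(-7*l - 28) + y*(19*l + 76) - 40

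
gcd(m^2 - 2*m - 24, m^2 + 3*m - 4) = m + 4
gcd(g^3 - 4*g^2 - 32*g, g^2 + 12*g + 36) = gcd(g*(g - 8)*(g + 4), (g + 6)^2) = 1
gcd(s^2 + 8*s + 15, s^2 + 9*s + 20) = s + 5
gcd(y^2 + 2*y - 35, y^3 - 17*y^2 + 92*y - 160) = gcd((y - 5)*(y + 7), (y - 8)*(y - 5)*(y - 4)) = y - 5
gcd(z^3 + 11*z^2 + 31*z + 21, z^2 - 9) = z + 3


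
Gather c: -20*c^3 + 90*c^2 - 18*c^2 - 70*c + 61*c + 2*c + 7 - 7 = -20*c^3 + 72*c^2 - 7*c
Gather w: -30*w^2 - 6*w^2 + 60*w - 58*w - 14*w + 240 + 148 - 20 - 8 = -36*w^2 - 12*w + 360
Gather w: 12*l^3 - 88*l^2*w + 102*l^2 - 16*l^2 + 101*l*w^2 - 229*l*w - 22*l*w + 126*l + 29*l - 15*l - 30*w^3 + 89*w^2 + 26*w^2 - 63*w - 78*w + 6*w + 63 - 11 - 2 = 12*l^3 + 86*l^2 + 140*l - 30*w^3 + w^2*(101*l + 115) + w*(-88*l^2 - 251*l - 135) + 50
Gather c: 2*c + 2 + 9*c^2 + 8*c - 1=9*c^2 + 10*c + 1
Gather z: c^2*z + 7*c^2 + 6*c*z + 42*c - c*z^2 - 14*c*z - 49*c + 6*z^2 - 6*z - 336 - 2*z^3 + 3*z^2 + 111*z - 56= 7*c^2 - 7*c - 2*z^3 + z^2*(9 - c) + z*(c^2 - 8*c + 105) - 392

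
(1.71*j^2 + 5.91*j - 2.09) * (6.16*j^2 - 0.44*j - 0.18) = 10.5336*j^4 + 35.6532*j^3 - 15.7826*j^2 - 0.1442*j + 0.3762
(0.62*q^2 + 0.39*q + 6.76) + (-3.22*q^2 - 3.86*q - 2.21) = -2.6*q^2 - 3.47*q + 4.55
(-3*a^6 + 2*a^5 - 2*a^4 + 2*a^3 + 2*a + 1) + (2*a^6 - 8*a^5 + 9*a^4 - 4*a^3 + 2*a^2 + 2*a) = -a^6 - 6*a^5 + 7*a^4 - 2*a^3 + 2*a^2 + 4*a + 1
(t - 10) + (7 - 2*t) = -t - 3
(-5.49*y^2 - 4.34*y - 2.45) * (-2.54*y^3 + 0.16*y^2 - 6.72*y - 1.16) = 13.9446*y^5 + 10.1452*y^4 + 42.4214*y^3 + 35.1412*y^2 + 21.4984*y + 2.842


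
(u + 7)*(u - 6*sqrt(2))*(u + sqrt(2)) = u^3 - 5*sqrt(2)*u^2 + 7*u^2 - 35*sqrt(2)*u - 12*u - 84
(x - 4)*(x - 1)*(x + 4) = x^3 - x^2 - 16*x + 16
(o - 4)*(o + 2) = o^2 - 2*o - 8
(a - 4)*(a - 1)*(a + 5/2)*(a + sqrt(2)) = a^4 - 5*a^3/2 + sqrt(2)*a^3 - 17*a^2/2 - 5*sqrt(2)*a^2/2 - 17*sqrt(2)*a/2 + 10*a + 10*sqrt(2)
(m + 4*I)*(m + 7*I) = m^2 + 11*I*m - 28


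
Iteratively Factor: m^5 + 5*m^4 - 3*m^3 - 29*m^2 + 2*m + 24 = (m + 3)*(m^4 + 2*m^3 - 9*m^2 - 2*m + 8) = (m + 3)*(m + 4)*(m^3 - 2*m^2 - m + 2) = (m - 1)*(m + 3)*(m + 4)*(m^2 - m - 2) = (m - 2)*(m - 1)*(m + 3)*(m + 4)*(m + 1)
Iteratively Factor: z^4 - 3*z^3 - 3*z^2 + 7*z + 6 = (z - 3)*(z^3 - 3*z - 2) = (z - 3)*(z - 2)*(z^2 + 2*z + 1) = (z - 3)*(z - 2)*(z + 1)*(z + 1)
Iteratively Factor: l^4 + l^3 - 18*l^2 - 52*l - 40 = (l + 2)*(l^3 - l^2 - 16*l - 20) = (l + 2)^2*(l^2 - 3*l - 10) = (l - 5)*(l + 2)^2*(l + 2)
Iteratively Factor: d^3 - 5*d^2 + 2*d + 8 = (d - 2)*(d^2 - 3*d - 4) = (d - 2)*(d + 1)*(d - 4)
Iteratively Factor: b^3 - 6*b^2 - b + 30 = (b - 5)*(b^2 - b - 6) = (b - 5)*(b + 2)*(b - 3)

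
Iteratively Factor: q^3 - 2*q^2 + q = (q - 1)*(q^2 - q) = (q - 1)^2*(q)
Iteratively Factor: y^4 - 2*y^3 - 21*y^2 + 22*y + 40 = (y - 2)*(y^3 - 21*y - 20) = (y - 2)*(y + 1)*(y^2 - y - 20) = (y - 2)*(y + 1)*(y + 4)*(y - 5)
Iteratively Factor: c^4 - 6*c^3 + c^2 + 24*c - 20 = (c + 2)*(c^3 - 8*c^2 + 17*c - 10) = (c - 1)*(c + 2)*(c^2 - 7*c + 10) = (c - 5)*(c - 1)*(c + 2)*(c - 2)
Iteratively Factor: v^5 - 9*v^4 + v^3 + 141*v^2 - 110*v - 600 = (v - 5)*(v^4 - 4*v^3 - 19*v^2 + 46*v + 120) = (v - 5)*(v + 2)*(v^3 - 6*v^2 - 7*v + 60) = (v - 5)*(v - 4)*(v + 2)*(v^2 - 2*v - 15) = (v - 5)^2*(v - 4)*(v + 2)*(v + 3)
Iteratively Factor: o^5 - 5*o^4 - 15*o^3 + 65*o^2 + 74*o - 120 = (o + 3)*(o^4 - 8*o^3 + 9*o^2 + 38*o - 40) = (o - 4)*(o + 3)*(o^3 - 4*o^2 - 7*o + 10) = (o - 4)*(o - 1)*(o + 3)*(o^2 - 3*o - 10) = (o - 4)*(o - 1)*(o + 2)*(o + 3)*(o - 5)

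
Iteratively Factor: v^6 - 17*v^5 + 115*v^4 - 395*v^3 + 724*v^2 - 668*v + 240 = (v - 5)*(v^5 - 12*v^4 + 55*v^3 - 120*v^2 + 124*v - 48) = (v - 5)*(v - 4)*(v^4 - 8*v^3 + 23*v^2 - 28*v + 12) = (v - 5)*(v - 4)*(v - 2)*(v^3 - 6*v^2 + 11*v - 6) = (v - 5)*(v - 4)*(v - 2)^2*(v^2 - 4*v + 3) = (v - 5)*(v - 4)*(v - 3)*(v - 2)^2*(v - 1)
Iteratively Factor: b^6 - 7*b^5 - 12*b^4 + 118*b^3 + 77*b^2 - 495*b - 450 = (b - 5)*(b^5 - 2*b^4 - 22*b^3 + 8*b^2 + 117*b + 90) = (b - 5)*(b + 3)*(b^4 - 5*b^3 - 7*b^2 + 29*b + 30) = (b - 5)*(b + 2)*(b + 3)*(b^3 - 7*b^2 + 7*b + 15) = (b - 5)*(b + 1)*(b + 2)*(b + 3)*(b^2 - 8*b + 15) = (b - 5)*(b - 3)*(b + 1)*(b + 2)*(b + 3)*(b - 5)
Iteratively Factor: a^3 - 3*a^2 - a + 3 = (a + 1)*(a^2 - 4*a + 3) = (a - 3)*(a + 1)*(a - 1)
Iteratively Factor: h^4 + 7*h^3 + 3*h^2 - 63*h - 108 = (h + 3)*(h^3 + 4*h^2 - 9*h - 36) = (h + 3)*(h + 4)*(h^2 - 9) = (h + 3)^2*(h + 4)*(h - 3)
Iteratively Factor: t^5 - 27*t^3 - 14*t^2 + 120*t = (t - 5)*(t^4 + 5*t^3 - 2*t^2 - 24*t) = (t - 5)*(t + 3)*(t^3 + 2*t^2 - 8*t) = t*(t - 5)*(t + 3)*(t^2 + 2*t - 8) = t*(t - 5)*(t + 3)*(t + 4)*(t - 2)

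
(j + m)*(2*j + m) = 2*j^2 + 3*j*m + m^2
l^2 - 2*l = l*(l - 2)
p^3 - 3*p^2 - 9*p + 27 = (p - 3)^2*(p + 3)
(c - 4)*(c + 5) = c^2 + c - 20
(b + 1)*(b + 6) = b^2 + 7*b + 6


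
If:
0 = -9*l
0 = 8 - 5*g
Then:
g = 8/5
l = 0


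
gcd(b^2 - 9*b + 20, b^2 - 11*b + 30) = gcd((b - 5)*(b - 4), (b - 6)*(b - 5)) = b - 5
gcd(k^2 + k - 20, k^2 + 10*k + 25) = k + 5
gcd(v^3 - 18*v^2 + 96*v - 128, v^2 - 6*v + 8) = v - 2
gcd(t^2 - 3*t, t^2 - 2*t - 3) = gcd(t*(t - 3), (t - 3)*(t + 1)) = t - 3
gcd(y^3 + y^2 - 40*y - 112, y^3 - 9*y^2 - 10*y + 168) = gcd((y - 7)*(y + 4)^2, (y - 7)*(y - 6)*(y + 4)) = y^2 - 3*y - 28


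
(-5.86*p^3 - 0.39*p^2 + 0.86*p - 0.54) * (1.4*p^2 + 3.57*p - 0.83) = -8.204*p^5 - 21.4662*p^4 + 4.6755*p^3 + 2.6379*p^2 - 2.6416*p + 0.4482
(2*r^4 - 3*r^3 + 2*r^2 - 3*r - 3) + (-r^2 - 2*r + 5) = 2*r^4 - 3*r^3 + r^2 - 5*r + 2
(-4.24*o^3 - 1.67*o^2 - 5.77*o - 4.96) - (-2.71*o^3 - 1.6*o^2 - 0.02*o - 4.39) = -1.53*o^3 - 0.0699999999999998*o^2 - 5.75*o - 0.57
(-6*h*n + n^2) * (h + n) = -6*h^2*n - 5*h*n^2 + n^3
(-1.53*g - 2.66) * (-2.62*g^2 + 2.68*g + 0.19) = 4.0086*g^3 + 2.8688*g^2 - 7.4195*g - 0.5054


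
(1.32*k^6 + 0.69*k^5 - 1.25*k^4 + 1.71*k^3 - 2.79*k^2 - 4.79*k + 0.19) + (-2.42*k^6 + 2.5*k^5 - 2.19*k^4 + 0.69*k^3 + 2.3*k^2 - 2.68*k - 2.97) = -1.1*k^6 + 3.19*k^5 - 3.44*k^4 + 2.4*k^3 - 0.49*k^2 - 7.47*k - 2.78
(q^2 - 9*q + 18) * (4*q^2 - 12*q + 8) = 4*q^4 - 48*q^3 + 188*q^2 - 288*q + 144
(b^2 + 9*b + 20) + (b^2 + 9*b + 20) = 2*b^2 + 18*b + 40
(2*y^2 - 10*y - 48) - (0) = 2*y^2 - 10*y - 48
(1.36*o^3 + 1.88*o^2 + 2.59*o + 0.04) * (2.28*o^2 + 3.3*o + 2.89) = 3.1008*o^5 + 8.7744*o^4 + 16.0396*o^3 + 14.0714*o^2 + 7.6171*o + 0.1156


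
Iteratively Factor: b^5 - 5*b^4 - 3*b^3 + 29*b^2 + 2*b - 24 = (b - 4)*(b^4 - b^3 - 7*b^2 + b + 6) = (b - 4)*(b + 2)*(b^3 - 3*b^2 - b + 3) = (b - 4)*(b - 3)*(b + 2)*(b^2 - 1) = (b - 4)*(b - 3)*(b + 1)*(b + 2)*(b - 1)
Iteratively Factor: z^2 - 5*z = (z)*(z - 5)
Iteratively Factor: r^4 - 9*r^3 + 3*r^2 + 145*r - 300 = (r - 3)*(r^3 - 6*r^2 - 15*r + 100) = (r - 3)*(r + 4)*(r^2 - 10*r + 25) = (r - 5)*(r - 3)*(r + 4)*(r - 5)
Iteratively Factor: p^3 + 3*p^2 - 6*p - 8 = (p - 2)*(p^2 + 5*p + 4) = (p - 2)*(p + 4)*(p + 1)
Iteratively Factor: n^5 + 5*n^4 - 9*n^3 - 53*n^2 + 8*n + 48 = (n - 1)*(n^4 + 6*n^3 - 3*n^2 - 56*n - 48) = (n - 1)*(n + 4)*(n^3 + 2*n^2 - 11*n - 12) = (n - 1)*(n + 4)^2*(n^2 - 2*n - 3) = (n - 1)*(n + 1)*(n + 4)^2*(n - 3)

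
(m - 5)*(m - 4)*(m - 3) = m^3 - 12*m^2 + 47*m - 60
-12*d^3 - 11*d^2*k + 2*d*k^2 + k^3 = (-3*d + k)*(d + k)*(4*d + k)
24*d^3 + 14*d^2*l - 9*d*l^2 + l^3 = (-6*d + l)*(-4*d + l)*(d + l)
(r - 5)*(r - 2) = r^2 - 7*r + 10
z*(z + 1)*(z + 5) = z^3 + 6*z^2 + 5*z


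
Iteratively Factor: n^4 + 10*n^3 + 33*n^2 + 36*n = (n + 3)*(n^3 + 7*n^2 + 12*n) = (n + 3)^2*(n^2 + 4*n) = (n + 3)^2*(n + 4)*(n)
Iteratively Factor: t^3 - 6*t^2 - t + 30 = (t - 3)*(t^2 - 3*t - 10) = (t - 5)*(t - 3)*(t + 2)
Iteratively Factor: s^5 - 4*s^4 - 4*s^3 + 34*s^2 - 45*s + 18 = (s - 1)*(s^4 - 3*s^3 - 7*s^2 + 27*s - 18) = (s - 1)^2*(s^3 - 2*s^2 - 9*s + 18) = (s - 3)*(s - 1)^2*(s^2 + s - 6) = (s - 3)*(s - 1)^2*(s + 3)*(s - 2)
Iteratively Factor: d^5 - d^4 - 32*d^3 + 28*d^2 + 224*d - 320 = (d - 2)*(d^4 + d^3 - 30*d^2 - 32*d + 160) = (d - 5)*(d - 2)*(d^3 + 6*d^2 - 32) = (d - 5)*(d - 2)*(d + 4)*(d^2 + 2*d - 8) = (d - 5)*(d - 2)*(d + 4)^2*(d - 2)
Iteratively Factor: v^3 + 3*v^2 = (v)*(v^2 + 3*v) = v^2*(v + 3)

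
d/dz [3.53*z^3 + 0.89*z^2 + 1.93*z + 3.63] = 10.59*z^2 + 1.78*z + 1.93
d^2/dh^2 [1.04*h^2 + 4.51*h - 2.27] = 2.08000000000000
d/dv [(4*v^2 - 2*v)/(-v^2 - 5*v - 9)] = 2*(-11*v^2 - 36*v + 9)/(v^4 + 10*v^3 + 43*v^2 + 90*v + 81)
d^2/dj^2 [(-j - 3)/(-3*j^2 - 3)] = 2*(4*j^2*(j + 3) - 3*(j + 1)*(j^2 + 1))/(3*(j^2 + 1)^3)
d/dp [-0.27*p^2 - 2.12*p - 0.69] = -0.54*p - 2.12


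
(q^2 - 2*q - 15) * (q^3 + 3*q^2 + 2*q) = q^5 + q^4 - 19*q^3 - 49*q^2 - 30*q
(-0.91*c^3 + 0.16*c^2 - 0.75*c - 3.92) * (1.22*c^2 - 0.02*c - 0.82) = -1.1102*c^5 + 0.2134*c^4 - 0.172*c^3 - 4.8986*c^2 + 0.6934*c + 3.2144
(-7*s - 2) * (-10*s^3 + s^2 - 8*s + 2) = 70*s^4 + 13*s^3 + 54*s^2 + 2*s - 4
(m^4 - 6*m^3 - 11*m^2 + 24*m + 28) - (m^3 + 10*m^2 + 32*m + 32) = m^4 - 7*m^3 - 21*m^2 - 8*m - 4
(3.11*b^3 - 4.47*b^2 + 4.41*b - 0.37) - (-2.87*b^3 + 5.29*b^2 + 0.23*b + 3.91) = 5.98*b^3 - 9.76*b^2 + 4.18*b - 4.28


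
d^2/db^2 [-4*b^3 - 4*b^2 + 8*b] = -24*b - 8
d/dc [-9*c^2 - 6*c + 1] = -18*c - 6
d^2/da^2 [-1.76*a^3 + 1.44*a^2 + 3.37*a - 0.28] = 2.88 - 10.56*a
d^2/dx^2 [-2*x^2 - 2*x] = -4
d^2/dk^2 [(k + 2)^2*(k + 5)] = 6*k + 18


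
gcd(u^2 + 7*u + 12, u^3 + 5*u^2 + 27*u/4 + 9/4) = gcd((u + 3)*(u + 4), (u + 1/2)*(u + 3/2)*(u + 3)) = u + 3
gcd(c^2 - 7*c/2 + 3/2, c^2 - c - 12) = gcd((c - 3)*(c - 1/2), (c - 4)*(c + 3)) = 1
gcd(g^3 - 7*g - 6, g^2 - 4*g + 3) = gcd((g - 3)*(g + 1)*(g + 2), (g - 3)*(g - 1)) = g - 3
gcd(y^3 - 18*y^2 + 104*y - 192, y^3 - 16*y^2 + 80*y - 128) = y^2 - 12*y + 32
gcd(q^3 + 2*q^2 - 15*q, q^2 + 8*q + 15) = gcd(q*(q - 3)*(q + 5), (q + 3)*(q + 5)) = q + 5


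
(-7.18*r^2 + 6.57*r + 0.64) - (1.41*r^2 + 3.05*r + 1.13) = -8.59*r^2 + 3.52*r - 0.49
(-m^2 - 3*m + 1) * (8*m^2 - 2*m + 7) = -8*m^4 - 22*m^3 + 7*m^2 - 23*m + 7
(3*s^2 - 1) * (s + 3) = 3*s^3 + 9*s^2 - s - 3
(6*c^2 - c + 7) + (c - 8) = 6*c^2 - 1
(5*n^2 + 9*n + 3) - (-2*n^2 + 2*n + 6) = 7*n^2 + 7*n - 3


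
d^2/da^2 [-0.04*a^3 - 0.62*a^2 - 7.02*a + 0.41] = -0.24*a - 1.24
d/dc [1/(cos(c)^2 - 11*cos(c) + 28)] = (2*cos(c) - 11)*sin(c)/(cos(c)^2 - 11*cos(c) + 28)^2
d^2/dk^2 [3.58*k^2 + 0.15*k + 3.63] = 7.16000000000000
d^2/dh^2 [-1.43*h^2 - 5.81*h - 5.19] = -2.86000000000000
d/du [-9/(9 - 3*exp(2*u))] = -6*exp(2*u)/(exp(2*u) - 3)^2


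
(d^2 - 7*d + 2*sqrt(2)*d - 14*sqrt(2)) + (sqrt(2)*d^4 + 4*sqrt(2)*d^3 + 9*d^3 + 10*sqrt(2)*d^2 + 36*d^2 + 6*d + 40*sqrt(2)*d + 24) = sqrt(2)*d^4 + 4*sqrt(2)*d^3 + 9*d^3 + 10*sqrt(2)*d^2 + 37*d^2 - d + 42*sqrt(2)*d - 14*sqrt(2) + 24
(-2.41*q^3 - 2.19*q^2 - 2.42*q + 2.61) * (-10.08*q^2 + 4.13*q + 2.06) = 24.2928*q^5 + 12.1219*q^4 + 10.3843*q^3 - 40.8148*q^2 + 5.7941*q + 5.3766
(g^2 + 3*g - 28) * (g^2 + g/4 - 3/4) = g^4 + 13*g^3/4 - 28*g^2 - 37*g/4 + 21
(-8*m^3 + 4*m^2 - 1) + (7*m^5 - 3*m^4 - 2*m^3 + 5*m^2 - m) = 7*m^5 - 3*m^4 - 10*m^3 + 9*m^2 - m - 1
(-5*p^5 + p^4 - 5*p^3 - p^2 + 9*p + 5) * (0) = 0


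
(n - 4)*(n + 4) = n^2 - 16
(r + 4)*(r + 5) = r^2 + 9*r + 20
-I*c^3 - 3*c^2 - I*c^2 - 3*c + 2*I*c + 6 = (c + 2)*(c - 3*I)*(-I*c + I)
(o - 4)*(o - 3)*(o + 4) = o^3 - 3*o^2 - 16*o + 48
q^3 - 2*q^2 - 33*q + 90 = (q - 5)*(q - 3)*(q + 6)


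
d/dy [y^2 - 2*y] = 2*y - 2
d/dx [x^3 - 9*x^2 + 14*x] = 3*x^2 - 18*x + 14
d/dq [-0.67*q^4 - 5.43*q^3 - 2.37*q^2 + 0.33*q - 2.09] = -2.68*q^3 - 16.29*q^2 - 4.74*q + 0.33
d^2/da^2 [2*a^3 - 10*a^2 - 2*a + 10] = 12*a - 20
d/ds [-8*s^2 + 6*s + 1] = 6 - 16*s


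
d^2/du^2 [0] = 0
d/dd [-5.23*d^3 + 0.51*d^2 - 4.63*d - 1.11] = -15.69*d^2 + 1.02*d - 4.63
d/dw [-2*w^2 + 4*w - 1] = 4 - 4*w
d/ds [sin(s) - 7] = cos(s)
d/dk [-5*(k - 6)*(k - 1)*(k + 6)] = -15*k^2 + 10*k + 180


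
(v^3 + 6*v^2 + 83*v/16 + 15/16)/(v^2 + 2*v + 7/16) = (4*v^2 + 23*v + 15)/(4*v + 7)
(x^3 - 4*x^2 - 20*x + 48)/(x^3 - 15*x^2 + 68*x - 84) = (x + 4)/(x - 7)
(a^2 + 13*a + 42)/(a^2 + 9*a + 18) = (a + 7)/(a + 3)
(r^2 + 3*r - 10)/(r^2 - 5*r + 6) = (r + 5)/(r - 3)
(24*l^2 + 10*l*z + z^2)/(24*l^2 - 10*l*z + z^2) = (24*l^2 + 10*l*z + z^2)/(24*l^2 - 10*l*z + z^2)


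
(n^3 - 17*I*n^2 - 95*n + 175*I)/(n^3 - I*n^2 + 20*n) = (n^2 - 12*I*n - 35)/(n*(n + 4*I))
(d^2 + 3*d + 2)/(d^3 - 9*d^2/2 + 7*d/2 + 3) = 2*(d^2 + 3*d + 2)/(2*d^3 - 9*d^2 + 7*d + 6)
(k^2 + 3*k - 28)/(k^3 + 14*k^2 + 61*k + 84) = (k - 4)/(k^2 + 7*k + 12)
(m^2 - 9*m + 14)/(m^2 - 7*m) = (m - 2)/m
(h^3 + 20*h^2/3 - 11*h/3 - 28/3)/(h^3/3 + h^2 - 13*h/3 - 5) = (3*h^2 + 17*h - 28)/(h^2 + 2*h - 15)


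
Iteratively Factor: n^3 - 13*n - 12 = (n + 3)*(n^2 - 3*n - 4) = (n - 4)*(n + 3)*(n + 1)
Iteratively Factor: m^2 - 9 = (m + 3)*(m - 3)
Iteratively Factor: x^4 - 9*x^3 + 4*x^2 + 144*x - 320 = (x - 4)*(x^3 - 5*x^2 - 16*x + 80) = (x - 5)*(x - 4)*(x^2 - 16) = (x - 5)*(x - 4)*(x + 4)*(x - 4)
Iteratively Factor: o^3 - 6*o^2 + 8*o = (o)*(o^2 - 6*o + 8) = o*(o - 4)*(o - 2)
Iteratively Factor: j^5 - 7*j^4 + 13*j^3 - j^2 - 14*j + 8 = (j + 1)*(j^4 - 8*j^3 + 21*j^2 - 22*j + 8) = (j - 4)*(j + 1)*(j^3 - 4*j^2 + 5*j - 2) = (j - 4)*(j - 1)*(j + 1)*(j^2 - 3*j + 2) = (j - 4)*(j - 1)^2*(j + 1)*(j - 2)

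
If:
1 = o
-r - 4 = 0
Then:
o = 1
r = -4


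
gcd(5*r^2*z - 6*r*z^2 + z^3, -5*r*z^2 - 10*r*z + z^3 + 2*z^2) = -5*r*z + z^2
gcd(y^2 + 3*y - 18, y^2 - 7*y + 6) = 1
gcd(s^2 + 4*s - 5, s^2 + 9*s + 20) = s + 5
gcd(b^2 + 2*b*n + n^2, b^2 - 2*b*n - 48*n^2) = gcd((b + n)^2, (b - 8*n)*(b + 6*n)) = 1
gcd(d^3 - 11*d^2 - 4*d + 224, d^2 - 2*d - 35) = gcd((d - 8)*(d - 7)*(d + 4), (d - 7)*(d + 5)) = d - 7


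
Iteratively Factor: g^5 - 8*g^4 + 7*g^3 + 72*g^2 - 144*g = (g - 4)*(g^4 - 4*g^3 - 9*g^2 + 36*g) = g*(g - 4)*(g^3 - 4*g^2 - 9*g + 36) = g*(g - 4)^2*(g^2 - 9) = g*(g - 4)^2*(g + 3)*(g - 3)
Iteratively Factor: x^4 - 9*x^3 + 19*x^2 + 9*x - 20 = (x + 1)*(x^3 - 10*x^2 + 29*x - 20) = (x - 4)*(x + 1)*(x^2 - 6*x + 5) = (x - 5)*(x - 4)*(x + 1)*(x - 1)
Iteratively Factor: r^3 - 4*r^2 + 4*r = (r - 2)*(r^2 - 2*r) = r*(r - 2)*(r - 2)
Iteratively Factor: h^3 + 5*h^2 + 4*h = (h + 4)*(h^2 + h) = (h + 1)*(h + 4)*(h)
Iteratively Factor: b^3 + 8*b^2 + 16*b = (b)*(b^2 + 8*b + 16) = b*(b + 4)*(b + 4)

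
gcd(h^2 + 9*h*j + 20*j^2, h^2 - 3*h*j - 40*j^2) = h + 5*j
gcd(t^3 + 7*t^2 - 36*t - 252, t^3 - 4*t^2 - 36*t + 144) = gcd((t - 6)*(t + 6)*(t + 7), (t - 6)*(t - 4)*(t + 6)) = t^2 - 36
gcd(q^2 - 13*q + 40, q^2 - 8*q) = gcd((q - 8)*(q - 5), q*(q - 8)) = q - 8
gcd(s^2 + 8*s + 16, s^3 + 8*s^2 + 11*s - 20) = s + 4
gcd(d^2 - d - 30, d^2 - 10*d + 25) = 1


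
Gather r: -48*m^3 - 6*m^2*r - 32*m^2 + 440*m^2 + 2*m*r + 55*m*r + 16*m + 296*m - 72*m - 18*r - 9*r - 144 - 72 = -48*m^3 + 408*m^2 + 240*m + r*(-6*m^2 + 57*m - 27) - 216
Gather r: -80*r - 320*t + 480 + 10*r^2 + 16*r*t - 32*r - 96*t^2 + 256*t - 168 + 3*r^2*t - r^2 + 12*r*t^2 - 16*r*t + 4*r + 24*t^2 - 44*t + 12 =r^2*(3*t + 9) + r*(12*t^2 - 108) - 72*t^2 - 108*t + 324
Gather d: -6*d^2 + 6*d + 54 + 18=-6*d^2 + 6*d + 72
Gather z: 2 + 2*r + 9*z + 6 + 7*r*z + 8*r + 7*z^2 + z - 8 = 10*r + 7*z^2 + z*(7*r + 10)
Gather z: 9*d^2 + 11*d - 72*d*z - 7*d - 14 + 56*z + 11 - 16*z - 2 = 9*d^2 + 4*d + z*(40 - 72*d) - 5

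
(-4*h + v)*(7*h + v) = -28*h^2 + 3*h*v + v^2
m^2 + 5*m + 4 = (m + 1)*(m + 4)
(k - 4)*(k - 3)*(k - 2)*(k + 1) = k^4 - 8*k^3 + 17*k^2 + 2*k - 24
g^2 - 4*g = g*(g - 4)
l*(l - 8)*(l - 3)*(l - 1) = l^4 - 12*l^3 + 35*l^2 - 24*l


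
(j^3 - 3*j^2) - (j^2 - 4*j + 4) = j^3 - 4*j^2 + 4*j - 4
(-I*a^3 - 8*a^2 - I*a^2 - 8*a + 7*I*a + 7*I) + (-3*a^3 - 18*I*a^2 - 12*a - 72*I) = -3*a^3 - I*a^3 - 8*a^2 - 19*I*a^2 - 20*a + 7*I*a - 65*I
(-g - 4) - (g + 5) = -2*g - 9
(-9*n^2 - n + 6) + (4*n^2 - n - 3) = -5*n^2 - 2*n + 3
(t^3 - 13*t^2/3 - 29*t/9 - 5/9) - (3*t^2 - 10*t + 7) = t^3 - 22*t^2/3 + 61*t/9 - 68/9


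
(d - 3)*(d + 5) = d^2 + 2*d - 15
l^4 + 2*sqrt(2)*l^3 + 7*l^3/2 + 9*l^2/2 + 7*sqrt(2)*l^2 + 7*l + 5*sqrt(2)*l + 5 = (l + 1)*(l + 5/2)*(l + sqrt(2))^2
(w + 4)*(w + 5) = w^2 + 9*w + 20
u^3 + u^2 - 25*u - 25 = (u - 5)*(u + 1)*(u + 5)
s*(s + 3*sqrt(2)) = s^2 + 3*sqrt(2)*s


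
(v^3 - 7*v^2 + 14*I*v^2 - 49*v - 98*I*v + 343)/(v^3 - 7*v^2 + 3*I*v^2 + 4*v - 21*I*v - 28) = (v^2 + 14*I*v - 49)/(v^2 + 3*I*v + 4)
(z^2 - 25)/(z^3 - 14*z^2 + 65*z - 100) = (z + 5)/(z^2 - 9*z + 20)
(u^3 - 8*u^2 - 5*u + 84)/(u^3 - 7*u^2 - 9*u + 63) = (u - 4)/(u - 3)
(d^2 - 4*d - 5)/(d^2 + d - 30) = (d + 1)/(d + 6)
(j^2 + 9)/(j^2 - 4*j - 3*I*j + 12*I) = (j + 3*I)/(j - 4)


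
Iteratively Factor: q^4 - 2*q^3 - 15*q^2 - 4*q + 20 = (q + 2)*(q^3 - 4*q^2 - 7*q + 10) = (q + 2)^2*(q^2 - 6*q + 5) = (q - 1)*(q + 2)^2*(q - 5)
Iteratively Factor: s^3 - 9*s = (s + 3)*(s^2 - 3*s) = (s - 3)*(s + 3)*(s)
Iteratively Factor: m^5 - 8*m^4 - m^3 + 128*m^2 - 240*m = (m - 4)*(m^4 - 4*m^3 - 17*m^2 + 60*m) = (m - 5)*(m - 4)*(m^3 + m^2 - 12*m) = (m - 5)*(m - 4)*(m - 3)*(m^2 + 4*m) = m*(m - 5)*(m - 4)*(m - 3)*(m + 4)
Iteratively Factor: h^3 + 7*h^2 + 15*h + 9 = (h + 3)*(h^2 + 4*h + 3) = (h + 1)*(h + 3)*(h + 3)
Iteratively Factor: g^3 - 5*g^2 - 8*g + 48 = (g - 4)*(g^2 - g - 12) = (g - 4)*(g + 3)*(g - 4)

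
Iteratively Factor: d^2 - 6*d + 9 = (d - 3)*(d - 3)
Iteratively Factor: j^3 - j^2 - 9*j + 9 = (j - 1)*(j^2 - 9) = (j - 1)*(j + 3)*(j - 3)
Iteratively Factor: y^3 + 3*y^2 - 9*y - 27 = (y - 3)*(y^2 + 6*y + 9) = (y - 3)*(y + 3)*(y + 3)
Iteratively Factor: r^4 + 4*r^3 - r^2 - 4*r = (r - 1)*(r^3 + 5*r^2 + 4*r) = (r - 1)*(r + 1)*(r^2 + 4*r) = (r - 1)*(r + 1)*(r + 4)*(r)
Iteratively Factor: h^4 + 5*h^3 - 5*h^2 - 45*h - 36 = (h - 3)*(h^3 + 8*h^2 + 19*h + 12) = (h - 3)*(h + 3)*(h^2 + 5*h + 4) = (h - 3)*(h + 1)*(h + 3)*(h + 4)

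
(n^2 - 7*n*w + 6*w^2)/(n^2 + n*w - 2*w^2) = (n - 6*w)/(n + 2*w)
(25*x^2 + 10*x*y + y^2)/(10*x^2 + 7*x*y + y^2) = (5*x + y)/(2*x + y)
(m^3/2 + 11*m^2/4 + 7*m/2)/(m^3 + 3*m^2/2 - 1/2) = m*(2*m^2 + 11*m + 14)/(2*(2*m^3 + 3*m^2 - 1))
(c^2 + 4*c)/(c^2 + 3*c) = (c + 4)/(c + 3)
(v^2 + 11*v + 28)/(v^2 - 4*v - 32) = (v + 7)/(v - 8)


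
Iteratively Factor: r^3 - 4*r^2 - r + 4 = (r + 1)*(r^2 - 5*r + 4) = (r - 4)*(r + 1)*(r - 1)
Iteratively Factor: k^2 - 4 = (k - 2)*(k + 2)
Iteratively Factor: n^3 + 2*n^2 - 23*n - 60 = (n + 4)*(n^2 - 2*n - 15) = (n - 5)*(n + 4)*(n + 3)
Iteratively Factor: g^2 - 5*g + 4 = (g - 4)*(g - 1)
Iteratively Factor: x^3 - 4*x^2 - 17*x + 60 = (x - 5)*(x^2 + x - 12) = (x - 5)*(x + 4)*(x - 3)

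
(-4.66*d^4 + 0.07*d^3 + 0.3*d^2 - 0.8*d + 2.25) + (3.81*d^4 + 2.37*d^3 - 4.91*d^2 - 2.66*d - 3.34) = -0.85*d^4 + 2.44*d^3 - 4.61*d^2 - 3.46*d - 1.09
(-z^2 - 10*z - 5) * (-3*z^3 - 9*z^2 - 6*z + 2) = 3*z^5 + 39*z^4 + 111*z^3 + 103*z^2 + 10*z - 10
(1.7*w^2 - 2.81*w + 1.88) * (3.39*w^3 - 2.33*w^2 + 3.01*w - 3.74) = 5.763*w^5 - 13.4869*w^4 + 18.0375*w^3 - 19.1965*w^2 + 16.1682*w - 7.0312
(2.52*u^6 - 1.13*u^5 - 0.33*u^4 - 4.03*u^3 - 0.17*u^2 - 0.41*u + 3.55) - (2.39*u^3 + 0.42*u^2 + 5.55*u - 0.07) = 2.52*u^6 - 1.13*u^5 - 0.33*u^4 - 6.42*u^3 - 0.59*u^2 - 5.96*u + 3.62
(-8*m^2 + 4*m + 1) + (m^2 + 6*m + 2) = -7*m^2 + 10*m + 3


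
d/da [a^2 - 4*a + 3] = 2*a - 4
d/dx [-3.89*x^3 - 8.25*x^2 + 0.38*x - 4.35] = -11.67*x^2 - 16.5*x + 0.38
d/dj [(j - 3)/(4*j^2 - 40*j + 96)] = (j^2 - 10*j - 2*(j - 5)*(j - 3) + 24)/(4*(j^2 - 10*j + 24)^2)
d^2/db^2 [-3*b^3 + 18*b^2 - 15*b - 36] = 36 - 18*b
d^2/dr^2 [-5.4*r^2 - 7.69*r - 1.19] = -10.8000000000000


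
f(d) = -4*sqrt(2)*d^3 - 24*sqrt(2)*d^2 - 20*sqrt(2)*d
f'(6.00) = -1046.52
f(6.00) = -2613.47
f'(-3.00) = 22.63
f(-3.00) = -67.88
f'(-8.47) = -670.81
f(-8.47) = 1241.96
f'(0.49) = -65.62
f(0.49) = -22.67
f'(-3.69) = -8.87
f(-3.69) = -73.56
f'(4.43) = -662.05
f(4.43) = -1283.19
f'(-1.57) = 36.46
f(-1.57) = -17.36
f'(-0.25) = -12.37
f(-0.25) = 5.04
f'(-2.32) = 37.86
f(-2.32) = -46.43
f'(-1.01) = 22.97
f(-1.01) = -0.23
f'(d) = -12*sqrt(2)*d^2 - 48*sqrt(2)*d - 20*sqrt(2)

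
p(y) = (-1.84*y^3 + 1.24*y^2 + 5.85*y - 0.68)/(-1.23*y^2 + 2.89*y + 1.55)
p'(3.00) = -91.73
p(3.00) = 25.47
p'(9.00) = 1.41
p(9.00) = 16.50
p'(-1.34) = 2.19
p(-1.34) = 0.41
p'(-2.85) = 1.50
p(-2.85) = -2.12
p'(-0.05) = 5.56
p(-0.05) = -0.69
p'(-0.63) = 23.55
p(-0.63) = 4.50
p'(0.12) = 3.20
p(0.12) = 0.02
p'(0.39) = 1.88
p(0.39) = 0.68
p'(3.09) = -42.86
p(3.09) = 19.82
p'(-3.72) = 1.48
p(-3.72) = -3.41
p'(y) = (2.46*y - 2.89)*(-1.84*y^3 + 1.24*y^2 + 5.85*y - 0.68)/(-1.23*y^2 + 2.89*y + 1.55)^2 + (-5.52*y^2 + 2.48*y + 5.85)/(-1.23*y^2 + 2.89*y + 1.55) = (2.2632*y^4 - 10.6352*y^3 + 2.2231*y^2 + 2.1712*y + 11.0327)/(1.5129*y^4 - 7.1094*y^3 + 4.5391*y^2 + 8.959*y + 2.4025)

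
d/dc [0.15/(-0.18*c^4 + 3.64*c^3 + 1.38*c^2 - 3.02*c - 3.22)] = (0.108*c^3 - 1.638*c^2 - 0.414*c + 0.453)/(0.18*c^4 - 3.64*c^3 - 1.38*c^2 + 3.02*c + 3.22)^2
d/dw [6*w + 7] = 6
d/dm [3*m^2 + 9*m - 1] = 6*m + 9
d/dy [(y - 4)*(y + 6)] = 2*y + 2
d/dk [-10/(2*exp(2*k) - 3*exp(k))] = 10*(4*exp(k) - 3)*exp(-k)/(2*exp(k) - 3)^2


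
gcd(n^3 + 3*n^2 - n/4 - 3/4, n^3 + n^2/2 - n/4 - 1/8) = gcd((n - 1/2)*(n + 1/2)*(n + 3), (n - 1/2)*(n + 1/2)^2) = n^2 - 1/4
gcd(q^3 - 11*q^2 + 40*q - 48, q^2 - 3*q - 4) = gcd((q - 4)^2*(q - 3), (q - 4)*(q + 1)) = q - 4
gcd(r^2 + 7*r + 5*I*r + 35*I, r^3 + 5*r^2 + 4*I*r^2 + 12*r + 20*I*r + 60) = 1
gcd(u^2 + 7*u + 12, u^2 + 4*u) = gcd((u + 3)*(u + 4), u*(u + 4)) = u + 4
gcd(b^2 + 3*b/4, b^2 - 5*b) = b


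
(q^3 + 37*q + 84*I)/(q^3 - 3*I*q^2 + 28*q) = (q + 3*I)/q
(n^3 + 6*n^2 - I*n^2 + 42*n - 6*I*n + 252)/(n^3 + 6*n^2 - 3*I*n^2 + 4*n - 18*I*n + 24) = (n^2 - I*n + 42)/(n^2 - 3*I*n + 4)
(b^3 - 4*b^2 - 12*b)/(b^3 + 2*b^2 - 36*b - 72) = b/(b + 6)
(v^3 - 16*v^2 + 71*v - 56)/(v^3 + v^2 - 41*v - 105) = (v^2 - 9*v + 8)/(v^2 + 8*v + 15)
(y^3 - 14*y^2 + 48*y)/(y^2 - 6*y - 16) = y*(y - 6)/(y + 2)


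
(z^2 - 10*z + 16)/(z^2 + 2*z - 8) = (z - 8)/(z + 4)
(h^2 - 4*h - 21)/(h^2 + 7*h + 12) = (h - 7)/(h + 4)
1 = 1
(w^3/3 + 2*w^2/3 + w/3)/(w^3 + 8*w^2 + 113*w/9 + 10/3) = 3*w*(w^2 + 2*w + 1)/(9*w^3 + 72*w^2 + 113*w + 30)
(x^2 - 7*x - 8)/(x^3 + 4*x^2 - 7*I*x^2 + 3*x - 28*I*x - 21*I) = (x - 8)/(x^2 + x*(3 - 7*I) - 21*I)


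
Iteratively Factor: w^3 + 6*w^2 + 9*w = (w + 3)*(w^2 + 3*w) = (w + 3)^2*(w)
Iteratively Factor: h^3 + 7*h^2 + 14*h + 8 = (h + 2)*(h^2 + 5*h + 4) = (h + 1)*(h + 2)*(h + 4)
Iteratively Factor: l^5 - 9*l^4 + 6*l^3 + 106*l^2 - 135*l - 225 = (l + 3)*(l^4 - 12*l^3 + 42*l^2 - 20*l - 75) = (l - 5)*(l + 3)*(l^3 - 7*l^2 + 7*l + 15) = (l - 5)^2*(l + 3)*(l^2 - 2*l - 3) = (l - 5)^2*(l - 3)*(l + 3)*(l + 1)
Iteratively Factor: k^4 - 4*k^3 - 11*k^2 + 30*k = (k - 2)*(k^3 - 2*k^2 - 15*k) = (k - 2)*(k + 3)*(k^2 - 5*k) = k*(k - 2)*(k + 3)*(k - 5)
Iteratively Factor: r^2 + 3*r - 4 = (r + 4)*(r - 1)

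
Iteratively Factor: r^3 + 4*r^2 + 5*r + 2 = (r + 2)*(r^2 + 2*r + 1) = (r + 1)*(r + 2)*(r + 1)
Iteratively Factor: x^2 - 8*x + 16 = (x - 4)*(x - 4)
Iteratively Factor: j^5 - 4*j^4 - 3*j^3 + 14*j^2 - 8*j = (j - 1)*(j^4 - 3*j^3 - 6*j^2 + 8*j) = (j - 4)*(j - 1)*(j^3 + j^2 - 2*j) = (j - 4)*(j - 1)*(j + 2)*(j^2 - j) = j*(j - 4)*(j - 1)*(j + 2)*(j - 1)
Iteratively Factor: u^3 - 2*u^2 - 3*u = (u + 1)*(u^2 - 3*u) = (u - 3)*(u + 1)*(u)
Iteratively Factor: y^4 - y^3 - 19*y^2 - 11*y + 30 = (y - 5)*(y^3 + 4*y^2 + y - 6) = (y - 5)*(y + 3)*(y^2 + y - 2) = (y - 5)*(y + 2)*(y + 3)*(y - 1)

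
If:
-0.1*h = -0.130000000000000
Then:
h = 1.30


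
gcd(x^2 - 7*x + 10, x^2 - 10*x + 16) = x - 2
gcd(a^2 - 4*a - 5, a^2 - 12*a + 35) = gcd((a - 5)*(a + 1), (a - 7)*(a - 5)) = a - 5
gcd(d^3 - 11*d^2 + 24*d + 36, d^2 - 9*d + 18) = d - 6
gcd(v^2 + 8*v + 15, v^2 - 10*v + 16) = 1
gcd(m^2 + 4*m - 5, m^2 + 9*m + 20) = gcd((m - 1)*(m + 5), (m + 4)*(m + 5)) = m + 5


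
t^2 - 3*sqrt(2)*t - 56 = (t - 7*sqrt(2))*(t + 4*sqrt(2))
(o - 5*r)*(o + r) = o^2 - 4*o*r - 5*r^2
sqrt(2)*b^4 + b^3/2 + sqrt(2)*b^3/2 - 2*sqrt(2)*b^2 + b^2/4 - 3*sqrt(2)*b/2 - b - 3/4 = (b - 3/2)*(b + 1)^2*(sqrt(2)*b + 1/2)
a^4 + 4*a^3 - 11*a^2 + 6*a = a*(a - 1)^2*(a + 6)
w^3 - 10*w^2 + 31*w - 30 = (w - 5)*(w - 3)*(w - 2)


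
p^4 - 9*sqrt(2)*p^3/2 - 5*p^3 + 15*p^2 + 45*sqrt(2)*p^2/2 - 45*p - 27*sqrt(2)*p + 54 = (p - 3)*(p - 2)*(p - 3*sqrt(2))*(p - 3*sqrt(2)/2)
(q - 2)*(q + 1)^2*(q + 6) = q^4 + 6*q^3 - 3*q^2 - 20*q - 12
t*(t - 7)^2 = t^3 - 14*t^2 + 49*t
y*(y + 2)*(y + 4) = y^3 + 6*y^2 + 8*y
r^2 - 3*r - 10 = (r - 5)*(r + 2)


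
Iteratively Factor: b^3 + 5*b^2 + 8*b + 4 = (b + 2)*(b^2 + 3*b + 2) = (b + 2)^2*(b + 1)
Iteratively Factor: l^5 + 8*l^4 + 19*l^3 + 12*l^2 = (l + 1)*(l^4 + 7*l^3 + 12*l^2) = (l + 1)*(l + 4)*(l^3 + 3*l^2) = l*(l + 1)*(l + 4)*(l^2 + 3*l) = l^2*(l + 1)*(l + 4)*(l + 3)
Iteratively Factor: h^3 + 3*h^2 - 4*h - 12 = (h + 3)*(h^2 - 4) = (h + 2)*(h + 3)*(h - 2)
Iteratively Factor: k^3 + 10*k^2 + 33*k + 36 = (k + 3)*(k^2 + 7*k + 12) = (k + 3)^2*(k + 4)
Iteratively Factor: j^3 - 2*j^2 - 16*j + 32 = (j - 4)*(j^2 + 2*j - 8) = (j - 4)*(j + 4)*(j - 2)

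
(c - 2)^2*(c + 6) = c^3 + 2*c^2 - 20*c + 24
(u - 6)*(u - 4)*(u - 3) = u^3 - 13*u^2 + 54*u - 72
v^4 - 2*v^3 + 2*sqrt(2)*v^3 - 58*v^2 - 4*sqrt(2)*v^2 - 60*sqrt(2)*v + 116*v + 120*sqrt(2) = (v - 2)*(v - 5*sqrt(2))*(v + sqrt(2))*(v + 6*sqrt(2))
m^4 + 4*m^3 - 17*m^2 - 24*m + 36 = (m - 3)*(m - 1)*(m + 2)*(m + 6)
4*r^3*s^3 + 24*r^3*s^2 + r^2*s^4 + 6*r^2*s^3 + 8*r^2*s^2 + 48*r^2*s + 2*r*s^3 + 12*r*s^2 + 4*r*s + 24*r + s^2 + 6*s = (4*r + s)*(s + 6)*(r*s + 1)^2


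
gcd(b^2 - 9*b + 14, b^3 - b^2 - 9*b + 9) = 1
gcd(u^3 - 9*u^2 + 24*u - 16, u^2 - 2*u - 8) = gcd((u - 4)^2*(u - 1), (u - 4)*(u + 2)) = u - 4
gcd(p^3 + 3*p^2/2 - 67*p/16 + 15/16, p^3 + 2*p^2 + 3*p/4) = 1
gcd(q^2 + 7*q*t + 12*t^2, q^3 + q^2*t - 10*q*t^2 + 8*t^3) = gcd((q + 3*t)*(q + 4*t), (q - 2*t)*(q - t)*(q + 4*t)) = q + 4*t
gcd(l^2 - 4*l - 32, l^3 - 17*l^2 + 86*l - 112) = l - 8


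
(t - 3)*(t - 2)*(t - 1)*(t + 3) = t^4 - 3*t^3 - 7*t^2 + 27*t - 18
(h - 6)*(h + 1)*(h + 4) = h^3 - h^2 - 26*h - 24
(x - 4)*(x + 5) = x^2 + x - 20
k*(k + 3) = k^2 + 3*k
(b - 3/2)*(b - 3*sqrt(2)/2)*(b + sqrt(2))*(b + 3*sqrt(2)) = b^4 - 3*b^3/2 + 5*sqrt(2)*b^3/2 - 6*b^2 - 15*sqrt(2)*b^2/4 - 9*sqrt(2)*b + 9*b + 27*sqrt(2)/2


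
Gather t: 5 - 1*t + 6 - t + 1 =12 - 2*t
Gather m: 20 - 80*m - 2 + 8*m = 18 - 72*m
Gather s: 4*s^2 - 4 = 4*s^2 - 4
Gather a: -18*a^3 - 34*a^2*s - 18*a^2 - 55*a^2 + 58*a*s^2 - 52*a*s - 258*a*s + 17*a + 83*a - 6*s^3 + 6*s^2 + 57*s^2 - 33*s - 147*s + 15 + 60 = -18*a^3 + a^2*(-34*s - 73) + a*(58*s^2 - 310*s + 100) - 6*s^3 + 63*s^2 - 180*s + 75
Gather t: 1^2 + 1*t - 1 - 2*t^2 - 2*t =-2*t^2 - t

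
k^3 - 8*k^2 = k^2*(k - 8)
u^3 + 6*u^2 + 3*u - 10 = (u - 1)*(u + 2)*(u + 5)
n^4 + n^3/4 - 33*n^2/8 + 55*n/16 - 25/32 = (n - 5/4)*(n - 1/2)^2*(n + 5/2)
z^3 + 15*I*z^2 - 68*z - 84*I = (z + 2*I)*(z + 6*I)*(z + 7*I)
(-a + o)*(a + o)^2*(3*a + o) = -3*a^4 - 4*a^3*o + 2*a^2*o^2 + 4*a*o^3 + o^4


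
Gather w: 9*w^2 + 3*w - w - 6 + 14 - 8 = 9*w^2 + 2*w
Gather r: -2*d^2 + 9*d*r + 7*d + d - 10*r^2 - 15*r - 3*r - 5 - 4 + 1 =-2*d^2 + 8*d - 10*r^2 + r*(9*d - 18) - 8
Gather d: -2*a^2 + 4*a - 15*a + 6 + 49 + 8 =-2*a^2 - 11*a + 63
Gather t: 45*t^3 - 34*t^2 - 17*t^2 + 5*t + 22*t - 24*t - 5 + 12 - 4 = 45*t^3 - 51*t^2 + 3*t + 3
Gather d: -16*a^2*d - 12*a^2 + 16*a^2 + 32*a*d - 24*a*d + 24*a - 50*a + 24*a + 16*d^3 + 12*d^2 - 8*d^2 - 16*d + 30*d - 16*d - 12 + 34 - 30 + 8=4*a^2 - 2*a + 16*d^3 + 4*d^2 + d*(-16*a^2 + 8*a - 2)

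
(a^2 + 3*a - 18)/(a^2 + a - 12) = (a + 6)/(a + 4)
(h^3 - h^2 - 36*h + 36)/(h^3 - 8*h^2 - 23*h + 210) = (h^2 + 5*h - 6)/(h^2 - 2*h - 35)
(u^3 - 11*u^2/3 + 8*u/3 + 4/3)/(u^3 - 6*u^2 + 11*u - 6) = (3*u^2 - 5*u - 2)/(3*(u^2 - 4*u + 3))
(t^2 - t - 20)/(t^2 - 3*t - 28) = (t - 5)/(t - 7)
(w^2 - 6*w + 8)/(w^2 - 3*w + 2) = (w - 4)/(w - 1)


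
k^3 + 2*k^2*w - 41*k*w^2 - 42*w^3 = (k - 6*w)*(k + w)*(k + 7*w)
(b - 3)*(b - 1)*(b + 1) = b^3 - 3*b^2 - b + 3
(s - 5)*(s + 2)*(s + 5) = s^3 + 2*s^2 - 25*s - 50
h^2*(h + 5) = h^3 + 5*h^2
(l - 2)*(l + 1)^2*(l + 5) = l^4 + 5*l^3 - 3*l^2 - 17*l - 10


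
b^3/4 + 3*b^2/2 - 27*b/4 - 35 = (b/4 + 1)*(b - 5)*(b + 7)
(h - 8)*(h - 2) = h^2 - 10*h + 16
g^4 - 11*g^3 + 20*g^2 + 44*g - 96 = (g - 8)*(g - 3)*(g - 2)*(g + 2)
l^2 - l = l*(l - 1)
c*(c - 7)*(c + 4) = c^3 - 3*c^2 - 28*c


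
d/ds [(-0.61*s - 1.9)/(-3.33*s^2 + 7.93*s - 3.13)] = (-2.0313*s^2 - 12.654*s + 16.9763)/(11.0889*s^4 - 52.8138*s^3 + 83.7307*s^2 - 49.6418*s + 9.7969)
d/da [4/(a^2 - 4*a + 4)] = 8*(2 - a)/(a^2 - 4*a + 4)^2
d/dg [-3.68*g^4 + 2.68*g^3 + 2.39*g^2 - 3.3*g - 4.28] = -14.72*g^3 + 8.04*g^2 + 4.78*g - 3.3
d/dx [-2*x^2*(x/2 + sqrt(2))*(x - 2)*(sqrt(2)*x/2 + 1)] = x*(-5*sqrt(2)*x^3 - 24*x^2 + 8*sqrt(2)*x^2 - 12*sqrt(2)*x + 36*x + 16*sqrt(2))/2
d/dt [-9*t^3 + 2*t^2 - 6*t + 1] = -27*t^2 + 4*t - 6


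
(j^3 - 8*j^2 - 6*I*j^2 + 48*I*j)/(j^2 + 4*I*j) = (j^2 - 8*j - 6*I*j + 48*I)/(j + 4*I)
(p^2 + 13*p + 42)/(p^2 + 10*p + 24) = (p + 7)/(p + 4)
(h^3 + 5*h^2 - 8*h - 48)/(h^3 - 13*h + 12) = (h + 4)/(h - 1)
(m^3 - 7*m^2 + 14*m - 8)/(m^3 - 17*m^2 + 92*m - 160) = (m^2 - 3*m + 2)/(m^2 - 13*m + 40)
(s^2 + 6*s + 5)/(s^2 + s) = (s + 5)/s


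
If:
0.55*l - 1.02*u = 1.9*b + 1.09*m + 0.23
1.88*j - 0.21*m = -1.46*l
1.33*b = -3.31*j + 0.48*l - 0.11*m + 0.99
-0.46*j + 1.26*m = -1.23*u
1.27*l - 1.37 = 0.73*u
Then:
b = -0.27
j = 0.32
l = -0.11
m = 2.13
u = -2.06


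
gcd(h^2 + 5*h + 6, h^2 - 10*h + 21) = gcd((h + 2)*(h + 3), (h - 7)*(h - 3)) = 1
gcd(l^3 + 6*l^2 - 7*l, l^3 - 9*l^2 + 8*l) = l^2 - l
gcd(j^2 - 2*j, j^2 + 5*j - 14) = j - 2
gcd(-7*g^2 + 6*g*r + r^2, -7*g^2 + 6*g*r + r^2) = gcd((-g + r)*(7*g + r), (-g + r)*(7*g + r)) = -7*g^2 + 6*g*r + r^2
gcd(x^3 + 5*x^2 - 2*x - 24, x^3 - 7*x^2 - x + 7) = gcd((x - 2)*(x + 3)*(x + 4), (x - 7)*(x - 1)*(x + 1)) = 1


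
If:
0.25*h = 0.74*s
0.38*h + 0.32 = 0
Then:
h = -0.84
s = -0.28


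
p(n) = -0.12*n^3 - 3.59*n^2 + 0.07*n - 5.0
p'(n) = -0.36*n^2 - 7.18*n + 0.07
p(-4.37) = -63.85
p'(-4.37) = 24.57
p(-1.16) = -9.72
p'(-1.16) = 7.91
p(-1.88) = -17.02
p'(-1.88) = 12.30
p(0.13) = -5.05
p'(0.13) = -0.87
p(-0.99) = -8.47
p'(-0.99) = 6.83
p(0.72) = -6.86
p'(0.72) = -5.29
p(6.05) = -162.55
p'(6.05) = -56.55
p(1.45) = -12.81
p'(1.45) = -11.10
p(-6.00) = -108.74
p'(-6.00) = 30.19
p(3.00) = -40.34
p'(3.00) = -24.71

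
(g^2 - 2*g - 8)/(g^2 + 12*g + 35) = (g^2 - 2*g - 8)/(g^2 + 12*g + 35)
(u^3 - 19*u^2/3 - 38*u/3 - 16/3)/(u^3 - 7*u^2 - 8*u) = (u + 2/3)/u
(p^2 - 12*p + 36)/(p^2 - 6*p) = (p - 6)/p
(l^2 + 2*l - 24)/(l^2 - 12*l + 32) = (l + 6)/(l - 8)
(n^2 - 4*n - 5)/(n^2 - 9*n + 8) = (n^2 - 4*n - 5)/(n^2 - 9*n + 8)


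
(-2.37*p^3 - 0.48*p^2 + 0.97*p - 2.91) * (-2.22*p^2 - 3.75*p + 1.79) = 5.2614*p^5 + 9.9531*p^4 - 4.5957*p^3 + 1.9635*p^2 + 12.6488*p - 5.2089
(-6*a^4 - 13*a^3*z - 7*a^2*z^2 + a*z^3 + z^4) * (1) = -6*a^4 - 13*a^3*z - 7*a^2*z^2 + a*z^3 + z^4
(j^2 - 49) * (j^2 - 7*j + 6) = j^4 - 7*j^3 - 43*j^2 + 343*j - 294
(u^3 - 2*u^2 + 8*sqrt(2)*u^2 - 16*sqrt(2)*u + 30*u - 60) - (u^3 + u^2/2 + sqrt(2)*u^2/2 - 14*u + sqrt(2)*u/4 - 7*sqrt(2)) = -5*u^2/2 + 15*sqrt(2)*u^2/2 - 65*sqrt(2)*u/4 + 44*u - 60 + 7*sqrt(2)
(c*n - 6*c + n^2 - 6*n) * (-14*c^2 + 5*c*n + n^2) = -14*c^3*n + 84*c^3 - 9*c^2*n^2 + 54*c^2*n + 6*c*n^3 - 36*c*n^2 + n^4 - 6*n^3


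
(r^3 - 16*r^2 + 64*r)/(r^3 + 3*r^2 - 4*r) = (r^2 - 16*r + 64)/(r^2 + 3*r - 4)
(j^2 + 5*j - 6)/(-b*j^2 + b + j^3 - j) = (-j - 6)/(b*j + b - j^2 - j)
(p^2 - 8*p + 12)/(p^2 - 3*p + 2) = (p - 6)/(p - 1)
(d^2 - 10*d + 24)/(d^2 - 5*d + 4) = (d - 6)/(d - 1)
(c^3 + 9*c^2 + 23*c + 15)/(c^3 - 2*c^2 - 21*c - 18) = (c + 5)/(c - 6)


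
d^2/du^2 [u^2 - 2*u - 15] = 2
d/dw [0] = 0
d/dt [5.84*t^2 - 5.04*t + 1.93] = 11.68*t - 5.04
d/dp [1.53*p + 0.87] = 1.53000000000000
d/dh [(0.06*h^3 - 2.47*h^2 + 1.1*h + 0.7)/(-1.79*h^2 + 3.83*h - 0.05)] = (-0.1074*h^4 + 0.459599999999998*h^3 - 7.5001*h^2 + 2.753*h - 2.736)/(3.2041*h^4 - 13.7114*h^3 + 14.8479*h^2 - 0.383*h + 0.0025)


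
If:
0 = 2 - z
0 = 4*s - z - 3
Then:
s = 5/4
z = 2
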